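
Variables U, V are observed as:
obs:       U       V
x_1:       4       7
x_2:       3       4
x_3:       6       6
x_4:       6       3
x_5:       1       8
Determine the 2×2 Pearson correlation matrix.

Step 1 — column means:
  mean(U) = (4 + 3 + 6 + 6 + 1) / 5 = 20/5 = 4
  mean(V) = (7 + 4 + 6 + 3 + 8) / 5 = 28/5 = 5.6

Step 2 — sample variances and covariances s[i,j] = (1/(n-1)) · Σ_k (x_{k,i} - mean_i) · (x_{k,j} - mean_j), with n-1 = 4:
  s[U,U] = ((0)·(0) + (-1)·(-1) + (2)·(2) + (2)·(2) + (-3)·(-3)) / 4 = 18/4 = 4.5
  s[U,V] = ((0)·(1.4) + (-1)·(-1.6) + (2)·(0.4) + (2)·(-2.6) + (-3)·(2.4)) / 4 = -10/4 = -2.5
  s[V,V] = ((1.4)·(1.4) + (-1.6)·(-1.6) + (0.4)·(0.4) + (-2.6)·(-2.6) + (2.4)·(2.4)) / 4 = 17.2/4 = 4.3
  Sample standard deviations s_i = √(s[i,i]):
  s(U) = √(4.5) = 2.1213
  s(V) = √(4.3) = 2.0736

Step 3 — r_{ij} = s_{ij} / (s_i · s_j):
  r[U,U] = 1 (diagonal).
  r[U,V] = -2.5 / (2.1213 · 2.0736) = -2.5 / 4.3989 = -0.5683
  r[V,V] = 1 (diagonal).

R is symmetric with unit diagonal. Assembling:

R = [[1, -0.5683],
 [-0.5683, 1]]


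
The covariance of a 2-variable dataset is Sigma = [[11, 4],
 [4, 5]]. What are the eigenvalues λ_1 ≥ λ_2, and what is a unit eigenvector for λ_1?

Step 1 — characteristic polynomial of 2×2 Sigma:
  det(Sigma - λI) = λ² - trace · λ + det = 0.
  trace = 11 + 5 = 16, det = 11·5 - (4)² = 39.
Step 2 — discriminant:
  Δ = trace² - 4·det = 256 - 156 = 100.
Step 3 — eigenvalues:
  λ = (trace ± √Δ)/2 = (16 ± 10)/2,
  λ_1 = 13,  λ_2 = 3.

Step 4 — unit eigenvector for λ_1: solve (Sigma - λ_1 I)v = 0. First row:
  (11 - 13)·v_x + (4)·v_y = 0, i.e. (-2)·v_x + (4)·v_y = 0,
  so v ∝ (b, λ_1 - a) = (4, 2) = u.
  ||u|| = √((4)² + (2)²) = √(20) ≈ 4.4721,
  v_1 = u/||u|| ≈ (0.8944, 0.4472) (||v_1|| = 1).

λ_1 = 13,  λ_2 = 3;  v_1 ≈ (0.8944, 0.4472)


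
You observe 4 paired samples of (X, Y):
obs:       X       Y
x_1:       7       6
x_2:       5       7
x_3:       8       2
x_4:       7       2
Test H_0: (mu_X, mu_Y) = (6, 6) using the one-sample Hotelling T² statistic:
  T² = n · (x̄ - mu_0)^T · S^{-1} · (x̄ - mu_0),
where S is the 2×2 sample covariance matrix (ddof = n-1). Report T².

Step 1 — sample mean vector:
  mean(X) = (7 + 5 + 8 + 7) / 4 = 27/4 = 6.75
  mean(Y) = (6 + 7 + 2 + 2) / 4 = 17/4 = 4.25
  x̄ = (6.75, 4.25),  deviation x̄ - mu_0 = (6.75, 4.25) - (6, 6) = (0.75, -1.75).

Step 2 — sample covariance matrix, S[i,j] = (1/(n-1)) · Σ_k (x_{k,i} - mean_i) · (x_{k,j} - mean_j), divisor n-1 = 3:
  S[X,X] = ((0.25)·(0.25) + (-1.75)·(-1.75) + (1.25)·(1.25) + (0.25)·(0.25)) / 3 = 4.75/3 = 1.5833
  S[X,Y] = ((0.25)·(1.75) + (-1.75)·(2.75) + (1.25)·(-2.25) + (0.25)·(-2.25)) / 3 = -7.75/3 = -2.5833
  S[Y,Y] = ((1.75)·(1.75) + (2.75)·(2.75) + (-2.25)·(-2.25) + (-2.25)·(-2.25)) / 3 = 20.75/3 = 6.9167
  S = [[1.5833, -2.5833],
 [-2.5833, 6.9167]].

Step 3 — invert S. det(S) = 1.5833·6.9167 - (-2.5833)² = 4.2778.
  S^{-1} = (1/det) · [[d, -b], [-b, a]] = [[1.6169, 0.6039],
 [0.6039, 0.3701]].

Step 4 — quadratic form (x̄ - mu_0)^T · S^{-1} · (x̄ - mu_0):
  S^{-1} · (x̄ - mu_0) = (0.1558, -0.1948),
  (x̄ - mu_0)^T · [...] = (0.75)·(0.1558) + (-1.75)·(-0.1948) = 0.4578.

Step 5 — scale by n: T² = 4 · 0.4578 = 1.8312.

T² ≈ 1.8312


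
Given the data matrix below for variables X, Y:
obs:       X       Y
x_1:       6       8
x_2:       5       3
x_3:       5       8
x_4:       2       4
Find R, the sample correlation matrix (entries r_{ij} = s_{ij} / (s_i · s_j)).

Step 1 — column means:
  mean(X) = (6 + 5 + 5 + 2) / 4 = 18/4 = 4.5
  mean(Y) = (8 + 3 + 8 + 4) / 4 = 23/4 = 5.75

Step 2 — sample variances and covariances s[i,j] = (1/(n-1)) · Σ_k (x_{k,i} - mean_i) · (x_{k,j} - mean_j), with n-1 = 3:
  s[X,X] = ((1.5)·(1.5) + (0.5)·(0.5) + (0.5)·(0.5) + (-2.5)·(-2.5)) / 3 = 9/3 = 3
  s[X,Y] = ((1.5)·(2.25) + (0.5)·(-2.75) + (0.5)·(2.25) + (-2.5)·(-1.75)) / 3 = 7.5/3 = 2.5
  s[Y,Y] = ((2.25)·(2.25) + (-2.75)·(-2.75) + (2.25)·(2.25) + (-1.75)·(-1.75)) / 3 = 20.75/3 = 6.9167
  Sample standard deviations s_i = √(s[i,i]):
  s(X) = √(3) = 1.7321
  s(Y) = √(6.9167) = 2.63

Step 3 — r_{ij} = s_{ij} / (s_i · s_j):
  r[X,X] = 1 (diagonal).
  r[X,Y] = 2.5 / (1.7321 · 2.63) = 2.5 / 4.5552 = 0.5488
  r[Y,Y] = 1 (diagonal).

R is symmetric with unit diagonal. Assembling:

R = [[1, 0.5488],
 [0.5488, 1]]


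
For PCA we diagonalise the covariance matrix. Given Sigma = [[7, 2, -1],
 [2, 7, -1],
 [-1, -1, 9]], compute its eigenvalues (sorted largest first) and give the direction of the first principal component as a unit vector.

Step 1 — characteristic polynomial p(λ) = det(λI - Sigma) = λ³ - tr·λ² + c_1·λ - det, where tr = trace, c_1 = sum of the principal 2×2 minors, det = det(Sigma):
  tr = 7 + 7 + 9 = 23,
  c_1 = (7·7 - (2)²) + (7·9 - (-1)²) + (7·9 - (-1)²) = 45 + 62 + 62 = 169,
  det = 7·(7·9 - (-1)²) - (2)·((2)·9 - (-1)·(-1)) + (-1)·((2)·(-1) - 7·(-1)) = 7·(62) - (2)·(17) + (-1)·(5) = 395.
  So p(λ) = λ³ - 23λ² + 169λ - 395.
Step 2 — look for an integer root (rational root theorem: any rational root is an integer divisor of 395). Testing λ = 5:
  p(5) = 125 - 575 + 845 - 395 = 0  ✓
  Dividing out (λ - 5): p(λ) = (λ - 5)(λ² - 18λ + 79).
Step 3 — remaining eigenvalues from the quadratic λ² - 18λ + 79 = 0:
  Δ = 18² - 4·79 = 324 - 316 = 8,  λ = (18 ± √8)/2 = (18 ± 2.8284)/2 ≈ 10.4142 or 7.5858.
  Sorted: λ_1 = 10.4142,  λ_2 = 7.5858,  λ_3 = 5  (check: sum = 23 = tr ✓).

Step 4 — unit eigenvector for λ_1 ≈ 10.4142: v spans the null space of (Sigma - λ_1 I), whose rows are
  r_1 = (-3.4142, 2, -1),  r_2 = (2, -3.4142, -1),  r_3 = (-1, -1, -1.4142).
  v is orthogonal to every row, so take v ∝ r_1 × r_2 = ((2)·(-1) - (-1)·(-3.4142), (-1)·(2) - (-3.4142)·(-1), (-3.4142)·(-3.4142) - (2)·(2)) ≈ (-5.4142, -5.4142, 7.6569).
  Rescale (multiply by -1 so the first nonzero entry is positive): u = (5.4142, 5.4142, -7.6569).
  ||u|| = √((5.4142)² + (5.4142)² + (-7.6569)²) = √(117.2548) ≈ 10.8284,  v_1 = u/||u|| ≈ (0.5, 0.5, -0.7071) (||v_1|| = 1).

λ_1 = 10.4142,  λ_2 = 7.5858,  λ_3 = 5;  v_1 ≈ (0.5, 0.5, -0.7071)


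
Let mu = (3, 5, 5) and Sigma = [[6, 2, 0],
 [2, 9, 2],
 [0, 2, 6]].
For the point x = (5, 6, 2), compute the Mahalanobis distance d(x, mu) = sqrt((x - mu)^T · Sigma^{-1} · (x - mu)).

Step 1 — centre the observation: (x - mu) = (2, 1, -3).

Step 2 — invert Sigma (cofactor / det for 3×3, or solve directly):
  Sigma^{-1} = [[0.1812, -0.0435, 0.0145],
 [-0.0435, 0.1304, -0.0435],
 [0.0145, -0.0435, 0.1812]].

Step 3 — form the quadratic (x - mu)^T · Sigma^{-1} · (x - mu):
  Sigma^{-1} · (x - mu) = (0.2754, 0.1739, -0.558).
  (x - mu)^T · [Sigma^{-1} · (x - mu)] = (2)·(0.2754) + (1)·(0.1739) + (-3)·(-0.558) = 2.3986.

Step 4 — take square root: d = √(2.3986) ≈ 1.5487.

d(x, mu) = √(2.3986) ≈ 1.5487


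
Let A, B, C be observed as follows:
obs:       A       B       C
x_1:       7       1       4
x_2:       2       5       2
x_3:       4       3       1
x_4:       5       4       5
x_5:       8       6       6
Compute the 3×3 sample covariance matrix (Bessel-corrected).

Step 1 — column means:
  mean(A) = (7 + 2 + 4 + 5 + 8) / 5 = 26/5 = 5.2
  mean(B) = (1 + 5 + 3 + 4 + 6) / 5 = 19/5 = 3.8
  mean(C) = (4 + 2 + 1 + 5 + 6) / 5 = 18/5 = 3.6

Step 2 — sample covariance S[i,j] = (1/(n-1)) · Σ_k (x_{k,i} - mean_i) · (x_{k,j} - mean_j), with n-1 = 4.
  S[A,A] = ((1.8)·(1.8) + (-3.2)·(-3.2) + (-1.2)·(-1.2) + (-0.2)·(-0.2) + (2.8)·(2.8)) / 4 = 22.8/4 = 5.7
  S[A,B] = ((1.8)·(-2.8) + (-3.2)·(1.2) + (-1.2)·(-0.8) + (-0.2)·(0.2) + (2.8)·(2.2)) / 4 = -1.8/4 = -0.45
  S[A,C] = ((1.8)·(0.4) + (-3.2)·(-1.6) + (-1.2)·(-2.6) + (-0.2)·(1.4) + (2.8)·(2.4)) / 4 = 15.4/4 = 3.85
  S[B,B] = ((-2.8)·(-2.8) + (1.2)·(1.2) + (-0.8)·(-0.8) + (0.2)·(0.2) + (2.2)·(2.2)) / 4 = 14.8/4 = 3.7
  S[B,C] = ((-2.8)·(0.4) + (1.2)·(-1.6) + (-0.8)·(-2.6) + (0.2)·(1.4) + (2.2)·(2.4)) / 4 = 4.6/4 = 1.15
  S[C,C] = ((0.4)·(0.4) + (-1.6)·(-1.6) + (-2.6)·(-2.6) + (1.4)·(1.4) + (2.4)·(2.4)) / 4 = 17.2/4 = 4.3

S is symmetric (S[j,i] = S[i,j]). Assembling:

S = [[5.7, -0.45, 3.85],
 [-0.45, 3.7, 1.15],
 [3.85, 1.15, 4.3]]


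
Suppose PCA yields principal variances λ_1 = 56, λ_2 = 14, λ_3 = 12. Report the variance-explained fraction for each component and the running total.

Step 1 — total variance = trace(Sigma) = Σ λ_i = 56 + 14 + 12 = 82.

Step 2 — fraction explained by component i = λ_i / Σ λ:
  PC1: 56/82 = 0.6829
  PC2: 14/82 = 0.1707
  PC3: 12/82 = 0.1463

Step 3 — cumulative fraction after k components = (λ_1 + ... + λ_k) / Σ λ:
  k = 1: 56/82 = 0.6829
  k = 2: (56 + 14)/82 = 70/82 = 0.8537
  k = 3: (56 + 14 + 12)/82 = 82/82 = 1

Summary (fraction, with percent):

explained: PC1 0.6829 (68.29%), PC2 0.1707 (17.07%), PC3 0.1463 (14.63%);  cumulative: 0.6829, 0.8537, 1


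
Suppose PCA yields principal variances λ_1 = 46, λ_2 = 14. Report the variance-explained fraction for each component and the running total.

Step 1 — total variance = trace(Sigma) = Σ λ_i = 46 + 14 = 60.

Step 2 — fraction explained by component i = λ_i / Σ λ:
  PC1: 46/60 = 0.7667
  PC2: 14/60 = 0.2333

Step 3 — cumulative fraction after k components = (λ_1 + ... + λ_k) / Σ λ:
  k = 1: 46/60 = 0.7667
  k = 2: (46 + 14)/60 = 60/60 = 1

Summary (fraction, with percent):

explained: PC1 0.7667 (76.67%), PC2 0.2333 (23.33%);  cumulative: 0.7667, 1


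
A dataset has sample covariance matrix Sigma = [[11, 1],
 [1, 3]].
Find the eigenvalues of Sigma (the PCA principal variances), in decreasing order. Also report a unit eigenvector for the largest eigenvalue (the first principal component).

Step 1 — characteristic polynomial of 2×2 Sigma:
  det(Sigma - λI) = λ² - trace · λ + det = 0.
  trace = 11 + 3 = 14, det = 11·3 - (1)² = 32.
Step 2 — discriminant:
  Δ = trace² - 4·det = 196 - 128 = 68.
Step 3 — eigenvalues:
  λ = (trace ± √Δ)/2 = (14 ± 8.2462)/2,
  λ_1 = 11.1231,  λ_2 = 2.8769.

Step 4 — unit eigenvector for λ_1: solve (Sigma - λ_1 I)v = 0. First row:
  (11 - 11.1231)·v_x + (1)·v_y = 0, i.e. (-0.1231)·v_x + (1)·v_y = 0,
  so v ∝ (b, λ_1 - a) = (1, 0.1231) = u.
  ||u|| = √((1)² + (0.1231)²) = √(1.0152) ≈ 1.0075,
  v_1 = u/||u|| ≈ (0.9925, 0.1222) (||v_1|| = 1).

λ_1 = 11.1231,  λ_2 = 2.8769;  v_1 ≈ (0.9925, 0.1222)


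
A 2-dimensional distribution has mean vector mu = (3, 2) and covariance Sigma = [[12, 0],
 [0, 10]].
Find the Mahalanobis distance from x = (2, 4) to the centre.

Step 1 — centre the observation: (x - mu) = (-1, 2).

Step 2 — invert Sigma. det(Sigma) = 12·10 - (0)² = 120.
  Sigma^{-1} = (1/det) · [[d, -b], [-b, a]] = [[0.0833, 0],
 [0, 0.1]].

Step 3 — form the quadratic (x - mu)^T · Sigma^{-1} · (x - mu):
  Sigma^{-1} · (x - mu) = (-0.0833, 0.2).
  (x - mu)^T · [Sigma^{-1} · (x - mu)] = (-1)·(-0.0833) + (2)·(0.2) = 0.4833.

Step 4 — take square root: d = √(0.4833) ≈ 0.6952.

d(x, mu) = √(0.4833) ≈ 0.6952


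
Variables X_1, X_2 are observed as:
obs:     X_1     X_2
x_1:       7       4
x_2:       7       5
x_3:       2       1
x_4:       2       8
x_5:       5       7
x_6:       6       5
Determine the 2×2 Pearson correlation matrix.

Step 1 — column means:
  mean(X_1) = (7 + 7 + 2 + 2 + 5 + 6) / 6 = 29/6 = 4.8333
  mean(X_2) = (4 + 5 + 1 + 8 + 7 + 5) / 6 = 30/6 = 5

Step 2 — sample variances and covariances s[i,j] = (1/(n-1)) · Σ_k (x_{k,i} - mean_i) · (x_{k,j} - mean_j), with n-1 = 5:
  s[X_1,X_1] = ((2.1667)·(2.1667) + (2.1667)·(2.1667) + (-2.8333)·(-2.8333) + (-2.8333)·(-2.8333) + (0.1667)·(0.1667) + (1.1667)·(1.1667)) / 5 = 26.8333/5 = 5.3667
  s[X_1,X_2] = ((2.1667)·(-1) + (2.1667)·(0) + (-2.8333)·(-4) + (-2.8333)·(3) + (0.1667)·(2) + (1.1667)·(0)) / 5 = 1/5 = 0.2
  s[X_2,X_2] = ((-1)·(-1) + (0)·(0) + (-4)·(-4) + (3)·(3) + (2)·(2) + (0)·(0)) / 5 = 30/5 = 6
  Sample standard deviations s_i = √(s[i,i]):
  s(X_1) = √(5.3667) = 2.3166
  s(X_2) = √(6) = 2.4495

Step 3 — r_{ij} = s_{ij} / (s_i · s_j):
  r[X_1,X_1] = 1 (diagonal).
  r[X_1,X_2] = 0.2 / (2.3166 · 2.4495) = 0.2 / 5.6745 = 0.0352
  r[X_2,X_2] = 1 (diagonal).

R is symmetric with unit diagonal. Assembling:

R = [[1, 0.0352],
 [0.0352, 1]]


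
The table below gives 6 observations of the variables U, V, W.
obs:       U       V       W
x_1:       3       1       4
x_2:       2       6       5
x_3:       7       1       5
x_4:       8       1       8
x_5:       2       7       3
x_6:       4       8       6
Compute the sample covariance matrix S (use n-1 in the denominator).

Step 1 — column means:
  mean(U) = (3 + 2 + 7 + 8 + 2 + 4) / 6 = 26/6 = 4.3333
  mean(V) = (1 + 6 + 1 + 1 + 7 + 8) / 6 = 24/6 = 4
  mean(W) = (4 + 5 + 5 + 8 + 3 + 6) / 6 = 31/6 = 5.1667

Step 2 — sample covariance S[i,j] = (1/(n-1)) · Σ_k (x_{k,i} - mean_i) · (x_{k,j} - mean_j), with n-1 = 5.
  S[U,U] = ((-1.3333)·(-1.3333) + (-2.3333)·(-2.3333) + (2.6667)·(2.6667) + (3.6667)·(3.6667) + (-2.3333)·(-2.3333) + (-0.3333)·(-0.3333)) / 5 = 33.3333/5 = 6.6667
  S[U,V] = ((-1.3333)·(-3) + (-2.3333)·(2) + (2.6667)·(-3) + (3.6667)·(-3) + (-2.3333)·(3) + (-0.3333)·(4)) / 5 = -28/5 = -5.6
  S[U,W] = ((-1.3333)·(-1.1667) + (-2.3333)·(-0.1667) + (2.6667)·(-0.1667) + (3.6667)·(2.8333) + (-2.3333)·(-2.1667) + (-0.3333)·(0.8333)) / 5 = 16.6667/5 = 3.3333
  S[V,V] = ((-3)·(-3) + (2)·(2) + (-3)·(-3) + (-3)·(-3) + (3)·(3) + (4)·(4)) / 5 = 56/5 = 11.2
  S[V,W] = ((-3)·(-1.1667) + (2)·(-0.1667) + (-3)·(-0.1667) + (-3)·(2.8333) + (3)·(-2.1667) + (4)·(0.8333)) / 5 = -8/5 = -1.6
  S[W,W] = ((-1.1667)·(-1.1667) + (-0.1667)·(-0.1667) + (-0.1667)·(-0.1667) + (2.8333)·(2.8333) + (-2.1667)·(-2.1667) + (0.8333)·(0.8333)) / 5 = 14.8333/5 = 2.9667

S is symmetric (S[j,i] = S[i,j]). Assembling:

S = [[6.6667, -5.6, 3.3333],
 [-5.6, 11.2, -1.6],
 [3.3333, -1.6, 2.9667]]


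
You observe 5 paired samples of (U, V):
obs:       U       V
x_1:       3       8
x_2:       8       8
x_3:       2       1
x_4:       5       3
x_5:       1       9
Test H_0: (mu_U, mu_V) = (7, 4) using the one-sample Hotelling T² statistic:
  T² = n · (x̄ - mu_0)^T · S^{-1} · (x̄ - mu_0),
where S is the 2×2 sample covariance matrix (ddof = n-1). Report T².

Step 1 — sample mean vector:
  mean(U) = (3 + 8 + 2 + 5 + 1) / 5 = 19/5 = 3.8
  mean(V) = (8 + 8 + 1 + 3 + 9) / 5 = 29/5 = 5.8
  x̄ = (3.8, 5.8),  deviation x̄ - mu_0 = (3.8, 5.8) - (7, 4) = (-3.2, 1.8).

Step 2 — sample covariance matrix, S[i,j] = (1/(n-1)) · Σ_k (x_{k,i} - mean_i) · (x_{k,j} - mean_j), divisor n-1 = 4:
  S[U,U] = ((-0.8)·(-0.8) + (4.2)·(4.2) + (-1.8)·(-1.8) + (1.2)·(1.2) + (-2.8)·(-2.8)) / 4 = 30.8/4 = 7.7
  S[U,V] = ((-0.8)·(2.2) + (4.2)·(2.2) + (-1.8)·(-4.8) + (1.2)·(-2.8) + (-2.8)·(3.2)) / 4 = 3.8/4 = 0.95
  S[V,V] = ((2.2)·(2.2) + (2.2)·(2.2) + (-4.8)·(-4.8) + (-2.8)·(-2.8) + (3.2)·(3.2)) / 4 = 50.8/4 = 12.7
  S = [[7.7, 0.95],
 [0.95, 12.7]].

Step 3 — invert S. det(S) = 7.7·12.7 - (0.95)² = 96.8875.
  S^{-1} = (1/det) · [[d, -b], [-b, a]] = [[0.1311, -0.0098],
 [-0.0098, 0.0795]].

Step 4 — quadratic form (x̄ - mu_0)^T · S^{-1} · (x̄ - mu_0):
  S^{-1} · (x̄ - mu_0) = (-0.4371, 0.1744),
  (x̄ - mu_0)^T · [...] = (-3.2)·(-0.4371) + (1.8)·(0.1744) = 1.7127.

Step 5 — scale by n: T² = 5 · 1.7127 = 8.5635.

T² ≈ 8.5635


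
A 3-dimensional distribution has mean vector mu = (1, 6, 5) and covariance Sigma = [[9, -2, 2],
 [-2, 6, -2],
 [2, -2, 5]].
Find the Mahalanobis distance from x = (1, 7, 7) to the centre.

Step 1 — centre the observation: (x - mu) = (0, 1, 2).

Step 2 — invert Sigma (cofactor / det for 3×3, or solve directly):
  Sigma^{-1} = [[0.1262, 0.0291, -0.0388],
 [0.0291, 0.199, 0.068],
 [-0.0388, 0.068, 0.2427]].

Step 3 — form the quadratic (x - mu)^T · Sigma^{-1} · (x - mu):
  Sigma^{-1} · (x - mu) = (-0.0485, 0.335, 0.5534).
  (x - mu)^T · [Sigma^{-1} · (x - mu)] = (0)·(-0.0485) + (1)·(0.335) + (2)·(0.5534) = 1.4417.

Step 4 — take square root: d = √(1.4417) ≈ 1.2007.

d(x, mu) = √(1.4417) ≈ 1.2007


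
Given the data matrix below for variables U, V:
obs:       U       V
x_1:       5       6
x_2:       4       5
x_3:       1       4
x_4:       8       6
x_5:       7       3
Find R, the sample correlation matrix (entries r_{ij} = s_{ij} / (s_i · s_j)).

Step 1 — column means:
  mean(U) = (5 + 4 + 1 + 8 + 7) / 5 = 25/5 = 5
  mean(V) = (6 + 5 + 4 + 6 + 3) / 5 = 24/5 = 4.8

Step 2 — sample variances and covariances s[i,j] = (1/(n-1)) · Σ_k (x_{k,i} - mean_i) · (x_{k,j} - mean_j), with n-1 = 4:
  s[U,U] = ((0)·(0) + (-1)·(-1) + (-4)·(-4) + (3)·(3) + (2)·(2)) / 4 = 30/4 = 7.5
  s[U,V] = ((0)·(1.2) + (-1)·(0.2) + (-4)·(-0.8) + (3)·(1.2) + (2)·(-1.8)) / 4 = 3/4 = 0.75
  s[V,V] = ((1.2)·(1.2) + (0.2)·(0.2) + (-0.8)·(-0.8) + (1.2)·(1.2) + (-1.8)·(-1.8)) / 4 = 6.8/4 = 1.7
  Sample standard deviations s_i = √(s[i,i]):
  s(U) = √(7.5) = 2.7386
  s(V) = √(1.7) = 1.3038

Step 3 — r_{ij} = s_{ij} / (s_i · s_j):
  r[U,U] = 1 (diagonal).
  r[U,V] = 0.75 / (2.7386 · 1.3038) = 0.75 / 3.5707 = 0.21
  r[V,V] = 1 (diagonal).

R is symmetric with unit diagonal. Assembling:

R = [[1, 0.21],
 [0.21, 1]]


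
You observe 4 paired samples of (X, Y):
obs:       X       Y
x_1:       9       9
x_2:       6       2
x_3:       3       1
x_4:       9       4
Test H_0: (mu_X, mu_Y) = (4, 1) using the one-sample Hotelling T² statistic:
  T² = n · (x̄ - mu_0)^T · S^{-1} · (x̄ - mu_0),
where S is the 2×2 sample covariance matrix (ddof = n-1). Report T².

Step 1 — sample mean vector:
  mean(X) = (9 + 6 + 3 + 9) / 4 = 27/4 = 6.75
  mean(Y) = (9 + 2 + 1 + 4) / 4 = 16/4 = 4
  x̄ = (6.75, 4),  deviation x̄ - mu_0 = (6.75, 4) - (4, 1) = (2.75, 3).

Step 2 — sample covariance matrix, S[i,j] = (1/(n-1)) · Σ_k (x_{k,i} - mean_i) · (x_{k,j} - mean_j), divisor n-1 = 3:
  S[X,X] = ((2.25)·(2.25) + (-0.75)·(-0.75) + (-3.75)·(-3.75) + (2.25)·(2.25)) / 3 = 24.75/3 = 8.25
  S[X,Y] = ((2.25)·(5) + (-0.75)·(-2) + (-3.75)·(-3) + (2.25)·(0)) / 3 = 24/3 = 8
  S[Y,Y] = ((5)·(5) + (-2)·(-2) + (-3)·(-3) + (0)·(0)) / 3 = 38/3 = 12.6667
  S = [[8.25, 8],
 [8, 12.6667]].

Step 3 — invert S. det(S) = 8.25·12.6667 - (8)² = 40.5.
  S^{-1} = (1/det) · [[d, -b], [-b, a]] = [[0.3128, -0.1975],
 [-0.1975, 0.2037]].

Step 4 — quadratic form (x̄ - mu_0)^T · S^{-1} · (x̄ - mu_0):
  S^{-1} · (x̄ - mu_0) = (0.2675, 0.0679),
  (x̄ - mu_0)^T · [...] = (2.75)·(0.2675) + (3)·(0.0679) = 0.9393.

Step 5 — scale by n: T² = 4 · 0.9393 = 3.7572.

T² ≈ 3.7572


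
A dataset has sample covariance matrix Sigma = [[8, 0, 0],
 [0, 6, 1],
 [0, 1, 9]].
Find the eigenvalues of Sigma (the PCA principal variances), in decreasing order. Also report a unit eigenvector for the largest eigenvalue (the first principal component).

Step 1 — characteristic polynomial p(λ) = det(λI - Sigma) = λ³ - tr·λ² + c_1·λ - det, where tr = trace, c_1 = sum of the principal 2×2 minors, det = det(Sigma):
  tr = 8 + 6 + 9 = 23,
  c_1 = (8·6 - (0)²) + (8·9 - (0)²) + (6·9 - (1)²) = 48 + 72 + 53 = 173,
  det = 8·(6·9 - (1)²) - (0)·((0)·9 - (1)·(0)) + (0)·((0)·(1) - 6·(0)) = 8·(53) - (0)·(0) + (0)·(0) = 424.
  So p(λ) = λ³ - 23λ² + 173λ - 424.
Step 2 — look for an integer root (rational root theorem: any rational root is an integer divisor of 424). Testing λ = 8:
  p(8) = 512 - 1472 + 1384 - 424 = 0  ✓
  Dividing out (λ - 8): p(λ) = (λ - 8)(λ² - 15λ + 53).
Step 3 — remaining eigenvalues from the quadratic λ² - 15λ + 53 = 0:
  Δ = 15² - 4·53 = 225 - 212 = 13,  λ = (15 ± √13)/2 = (15 ± 3.6056)/2 ≈ 9.3028 or 5.6972.
  Sorted: λ_1 = 9.3028,  λ_2 = 8,  λ_3 = 5.6972  (check: sum = 23 = tr ✓).

Step 4 — unit eigenvector for λ_1 ≈ 9.3028: v spans the null space of (Sigma - λ_1 I), whose rows are
  r_1 = (-1.3028, 0, 0),  r_2 = (0, -3.3028, 1),  r_3 = (0, 1, -0.3028).
  v is orthogonal to every row, so take v ∝ r_1 × r_2 = ((0)·(1) - (0)·(-3.3028), (0)·(0) - (-1.3028)·(1), (-1.3028)·(-3.3028) - (0)·(0)) ≈ (0, 1.3028, 4.3028).
  Let u = (0, 1.3028, 4.3028).
  ||u|| = √((0)² + (1.3028)² + (4.3028)²) = √(20.2111) ≈ 4.4957,  v_1 = u/||u|| ≈ (0, 0.2898, 0.9571) (||v_1|| = 1).

λ_1 = 9.3028,  λ_2 = 8,  λ_3 = 5.6972;  v_1 ≈ (0, 0.2898, 0.9571)


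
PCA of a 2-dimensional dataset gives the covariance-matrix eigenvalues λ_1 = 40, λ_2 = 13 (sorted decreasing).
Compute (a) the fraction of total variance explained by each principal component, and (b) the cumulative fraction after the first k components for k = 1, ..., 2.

Step 1 — total variance = trace(Sigma) = Σ λ_i = 40 + 13 = 53.

Step 2 — fraction explained by component i = λ_i / Σ λ:
  PC1: 40/53 = 0.7547
  PC2: 13/53 = 0.2453

Step 3 — cumulative fraction after k components = (λ_1 + ... + λ_k) / Σ λ:
  k = 1: 40/53 = 0.7547
  k = 2: (40 + 13)/53 = 53/53 = 1

Summary (fraction, with percent):

explained: PC1 0.7547 (75.47%), PC2 0.2453 (24.53%);  cumulative: 0.7547, 1


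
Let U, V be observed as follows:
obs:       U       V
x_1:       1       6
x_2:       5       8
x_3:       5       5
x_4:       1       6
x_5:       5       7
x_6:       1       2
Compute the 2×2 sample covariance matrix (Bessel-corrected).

Step 1 — column means:
  mean(U) = (1 + 5 + 5 + 1 + 5 + 1) / 6 = 18/6 = 3
  mean(V) = (6 + 8 + 5 + 6 + 7 + 2) / 6 = 34/6 = 5.6667

Step 2 — sample covariance S[i,j] = (1/(n-1)) · Σ_k (x_{k,i} - mean_i) · (x_{k,j} - mean_j), with n-1 = 5.
  S[U,U] = ((-2)·(-2) + (2)·(2) + (2)·(2) + (-2)·(-2) + (2)·(2) + (-2)·(-2)) / 5 = 24/5 = 4.8
  S[U,V] = ((-2)·(0.3333) + (2)·(2.3333) + (2)·(-0.6667) + (-2)·(0.3333) + (2)·(1.3333) + (-2)·(-3.6667)) / 5 = 12/5 = 2.4
  S[V,V] = ((0.3333)·(0.3333) + (2.3333)·(2.3333) + (-0.6667)·(-0.6667) + (0.3333)·(0.3333) + (1.3333)·(1.3333) + (-3.6667)·(-3.6667)) / 5 = 21.3333/5 = 4.2667

S is symmetric (S[j,i] = S[i,j]). Assembling:

S = [[4.8, 2.4],
 [2.4, 4.2667]]


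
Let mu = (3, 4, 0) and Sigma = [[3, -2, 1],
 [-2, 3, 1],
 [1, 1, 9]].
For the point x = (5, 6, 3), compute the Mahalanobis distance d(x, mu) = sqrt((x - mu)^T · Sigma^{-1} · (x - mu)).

Step 1 — centre the observation: (x - mu) = (2, 2, 3).

Step 2 — invert Sigma (cofactor / det for 3×3, or solve directly):
  Sigma^{-1} = [[0.7429, 0.5429, -0.1429],
 [0.5429, 0.7429, -0.1429],
 [-0.1429, -0.1429, 0.1429]].

Step 3 — form the quadratic (x - mu)^T · Sigma^{-1} · (x - mu):
  Sigma^{-1} · (x - mu) = (2.1429, 2.1429, -0.1429).
  (x - mu)^T · [Sigma^{-1} · (x - mu)] = (2)·(2.1429) + (2)·(2.1429) + (3)·(-0.1429) = 8.1429.

Step 4 — take square root: d = √(8.1429) ≈ 2.8536.

d(x, mu) = √(8.1429) ≈ 2.8536


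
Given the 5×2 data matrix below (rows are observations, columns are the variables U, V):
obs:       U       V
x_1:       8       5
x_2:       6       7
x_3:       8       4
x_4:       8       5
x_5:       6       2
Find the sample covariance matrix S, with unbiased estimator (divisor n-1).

Step 1 — column means:
  mean(U) = (8 + 6 + 8 + 8 + 6) / 5 = 36/5 = 7.2
  mean(V) = (5 + 7 + 4 + 5 + 2) / 5 = 23/5 = 4.6

Step 2 — sample covariance S[i,j] = (1/(n-1)) · Σ_k (x_{k,i} - mean_i) · (x_{k,j} - mean_j), with n-1 = 4.
  S[U,U] = ((0.8)·(0.8) + (-1.2)·(-1.2) + (0.8)·(0.8) + (0.8)·(0.8) + (-1.2)·(-1.2)) / 4 = 4.8/4 = 1.2
  S[U,V] = ((0.8)·(0.4) + (-1.2)·(2.4) + (0.8)·(-0.6) + (0.8)·(0.4) + (-1.2)·(-2.6)) / 4 = 0.4/4 = 0.1
  S[V,V] = ((0.4)·(0.4) + (2.4)·(2.4) + (-0.6)·(-0.6) + (0.4)·(0.4) + (-2.6)·(-2.6)) / 4 = 13.2/4 = 3.3

S is symmetric (S[j,i] = S[i,j]). Assembling:

S = [[1.2, 0.1],
 [0.1, 3.3]]


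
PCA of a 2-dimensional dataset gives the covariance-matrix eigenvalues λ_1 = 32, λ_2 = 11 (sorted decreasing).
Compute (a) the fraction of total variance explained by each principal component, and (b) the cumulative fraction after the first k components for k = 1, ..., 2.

Step 1 — total variance = trace(Sigma) = Σ λ_i = 32 + 11 = 43.

Step 2 — fraction explained by component i = λ_i / Σ λ:
  PC1: 32/43 = 0.7442
  PC2: 11/43 = 0.2558

Step 3 — cumulative fraction after k components = (λ_1 + ... + λ_k) / Σ λ:
  k = 1: 32/43 = 0.7442
  k = 2: (32 + 11)/43 = 43/43 = 1

Summary (fraction, with percent):

explained: PC1 0.7442 (74.42%), PC2 0.2558 (25.58%);  cumulative: 0.7442, 1


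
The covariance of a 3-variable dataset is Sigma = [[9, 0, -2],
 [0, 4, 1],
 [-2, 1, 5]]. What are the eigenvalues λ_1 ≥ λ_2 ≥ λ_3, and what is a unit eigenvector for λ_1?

Step 1 — characteristic polynomial p(λ) = det(λI - Sigma) = λ³ - tr·λ² + c_1·λ - det, where tr = trace, c_1 = sum of the principal 2×2 minors, det = det(Sigma):
  tr = 9 + 4 + 5 = 18,
  c_1 = (9·4 - (0)²) + (9·5 - (-2)²) + (4·5 - (1)²) = 36 + 41 + 19 = 96,
  det = 9·(4·5 - (1)²) - (0)·((0)·5 - (1)·(-2)) + (-2)·((0)·(1) - 4·(-2)) = 9·(19) - (0)·(2) + (-2)·(8) = 155.
  So p(λ) = λ³ - 18λ² + 96λ - 155.
Step 2 — look for an integer root (rational root theorem: any rational root is an integer divisor of 155). Testing λ = 5:
  p(5) = 125 - 450 + 480 - 155 = 0  ✓
  Dividing out (λ - 5): p(λ) = (λ - 5)(λ² - 13λ + 31).
Step 3 — remaining eigenvalues from the quadratic λ² - 13λ + 31 = 0:
  Δ = 13² - 4·31 = 169 - 124 = 45,  λ = (13 ± √45)/2 = (13 ± 6.7082)/2 ≈ 9.8541 or 3.1459.
  Sorted: λ_1 = 9.8541,  λ_2 = 5,  λ_3 = 3.1459  (check: sum = 18 = tr ✓).

Step 4 — unit eigenvector for λ_1 ≈ 9.8541: v spans the null space of (Sigma - λ_1 I), whose rows are
  r_1 = (-0.8541, 0, -2),  r_2 = (0, -5.8541, 1),  r_3 = (-2, 1, -4.8541).
  v is orthogonal to every row, so take v ∝ r_1 × r_2 = ((0)·(1) - (-2)·(-5.8541), (-2)·(0) - (-0.8541)·(1), (-0.8541)·(-5.8541) - (0)·(0)) ≈ (-11.7082, 0.8541, 5).
  Rescale (multiply by -1 so the first nonzero entry is positive): u = (11.7082, -0.8541, -5).
  ||u|| = √((11.7082)² + (-0.8541)² + (-5)²) = √(162.8115) ≈ 12.7598,  v_1 = u/||u|| ≈ (0.9176, -0.0669, -0.3919) (||v_1|| = 1).

λ_1 = 9.8541,  λ_2 = 5,  λ_3 = 3.1459;  v_1 ≈ (0.9176, -0.0669, -0.3919)


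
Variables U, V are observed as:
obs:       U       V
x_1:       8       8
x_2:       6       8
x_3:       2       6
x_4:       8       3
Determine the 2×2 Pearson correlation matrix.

Step 1 — column means:
  mean(U) = (8 + 6 + 2 + 8) / 4 = 24/4 = 6
  mean(V) = (8 + 8 + 6 + 3) / 4 = 25/4 = 6.25

Step 2 — sample variances and covariances s[i,j] = (1/(n-1)) · Σ_k (x_{k,i} - mean_i) · (x_{k,j} - mean_j), with n-1 = 3:
  s[U,U] = ((2)·(2) + (0)·(0) + (-4)·(-4) + (2)·(2)) / 3 = 24/3 = 8
  s[U,V] = ((2)·(1.75) + (0)·(1.75) + (-4)·(-0.25) + (2)·(-3.25)) / 3 = -2/3 = -0.6667
  s[V,V] = ((1.75)·(1.75) + (1.75)·(1.75) + (-0.25)·(-0.25) + (-3.25)·(-3.25)) / 3 = 16.75/3 = 5.5833
  Sample standard deviations s_i = √(s[i,i]):
  s(U) = √(8) = 2.8284
  s(V) = √(5.5833) = 2.3629

Step 3 — r_{ij} = s_{ij} / (s_i · s_j):
  r[U,U] = 1 (diagonal).
  r[U,V] = -0.6667 / (2.8284 · 2.3629) = -0.6667 / 6.6833 = -0.0998
  r[V,V] = 1 (diagonal).

R is symmetric with unit diagonal. Assembling:

R = [[1, -0.0998],
 [-0.0998, 1]]


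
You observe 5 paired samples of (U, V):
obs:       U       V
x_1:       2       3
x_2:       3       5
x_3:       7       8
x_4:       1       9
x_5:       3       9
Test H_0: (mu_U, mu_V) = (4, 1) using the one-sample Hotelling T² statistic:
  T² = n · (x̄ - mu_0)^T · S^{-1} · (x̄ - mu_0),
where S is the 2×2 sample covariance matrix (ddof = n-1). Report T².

Step 1 — sample mean vector:
  mean(U) = (2 + 3 + 7 + 1 + 3) / 5 = 16/5 = 3.2
  mean(V) = (3 + 5 + 8 + 9 + 9) / 5 = 34/5 = 6.8
  x̄ = (3.2, 6.8),  deviation x̄ - mu_0 = (3.2, 6.8) - (4, 1) = (-0.8, 5.8).

Step 2 — sample covariance matrix, S[i,j] = (1/(n-1)) · Σ_k (x_{k,i} - mean_i) · (x_{k,j} - mean_j), divisor n-1 = 4:
  S[U,U] = ((-1.2)·(-1.2) + (-0.2)·(-0.2) + (3.8)·(3.8) + (-2.2)·(-2.2) + (-0.2)·(-0.2)) / 4 = 20.8/4 = 5.2
  S[U,V] = ((-1.2)·(-3.8) + (-0.2)·(-1.8) + (3.8)·(1.2) + (-2.2)·(2.2) + (-0.2)·(2.2)) / 4 = 4.2/4 = 1.05
  S[V,V] = ((-3.8)·(-3.8) + (-1.8)·(-1.8) + (1.2)·(1.2) + (2.2)·(2.2) + (2.2)·(2.2)) / 4 = 28.8/4 = 7.2
  S = [[5.2, 1.05],
 [1.05, 7.2]].

Step 3 — invert S. det(S) = 5.2·7.2 - (1.05)² = 36.3375.
  S^{-1} = (1/det) · [[d, -b], [-b, a]] = [[0.1981, -0.0289],
 [-0.0289, 0.1431]].

Step 4 — quadratic form (x̄ - mu_0)^T · S^{-1} · (x̄ - mu_0):
  S^{-1} · (x̄ - mu_0) = (-0.3261, 0.8531),
  (x̄ - mu_0)^T · [...] = (-0.8)·(-0.3261) + (5.8)·(0.8531) = 5.2089.

Step 5 — scale by n: T² = 5 · 5.2089 = 26.0447.

T² ≈ 26.0447


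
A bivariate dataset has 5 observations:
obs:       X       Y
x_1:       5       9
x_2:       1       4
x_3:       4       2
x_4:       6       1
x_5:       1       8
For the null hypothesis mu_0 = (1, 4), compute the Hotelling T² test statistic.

Step 1 — sample mean vector:
  mean(X) = (5 + 1 + 4 + 6 + 1) / 5 = 17/5 = 3.4
  mean(Y) = (9 + 4 + 2 + 1 + 8) / 5 = 24/5 = 4.8
  x̄ = (3.4, 4.8),  deviation x̄ - mu_0 = (3.4, 4.8) - (1, 4) = (2.4, 0.8).

Step 2 — sample covariance matrix, S[i,j] = (1/(n-1)) · Σ_k (x_{k,i} - mean_i) · (x_{k,j} - mean_j), divisor n-1 = 4:
  S[X,X] = ((1.6)·(1.6) + (-2.4)·(-2.4) + (0.6)·(0.6) + (2.6)·(2.6) + (-2.4)·(-2.4)) / 4 = 21.2/4 = 5.3
  S[X,Y] = ((1.6)·(4.2) + (-2.4)·(-0.8) + (0.6)·(-2.8) + (2.6)·(-3.8) + (-2.4)·(3.2)) / 4 = -10.6/4 = -2.65
  S[Y,Y] = ((4.2)·(4.2) + (-0.8)·(-0.8) + (-2.8)·(-2.8) + (-3.8)·(-3.8) + (3.2)·(3.2)) / 4 = 50.8/4 = 12.7
  S = [[5.3, -2.65],
 [-2.65, 12.7]].

Step 3 — invert S. det(S) = 5.3·12.7 - (-2.65)² = 60.2875.
  S^{-1} = (1/det) · [[d, -b], [-b, a]] = [[0.2107, 0.044],
 [0.044, 0.0879]].

Step 4 — quadratic form (x̄ - mu_0)^T · S^{-1} · (x̄ - mu_0):
  S^{-1} · (x̄ - mu_0) = (0.5407, 0.1758),
  (x̄ - mu_0)^T · [...] = (2.4)·(0.5407) + (0.8)·(0.1758) = 1.4384.

Step 5 — scale by n: T² = 5 · 1.4384 = 7.1922.

T² ≈ 7.1922


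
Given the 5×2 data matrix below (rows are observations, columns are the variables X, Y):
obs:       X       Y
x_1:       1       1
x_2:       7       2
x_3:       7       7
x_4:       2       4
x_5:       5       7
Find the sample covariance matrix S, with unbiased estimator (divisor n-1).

Step 1 — column means:
  mean(X) = (1 + 7 + 7 + 2 + 5) / 5 = 22/5 = 4.4
  mean(Y) = (1 + 2 + 7 + 4 + 7) / 5 = 21/5 = 4.2

Step 2 — sample covariance S[i,j] = (1/(n-1)) · Σ_k (x_{k,i} - mean_i) · (x_{k,j} - mean_j), with n-1 = 4.
  S[X,X] = ((-3.4)·(-3.4) + (2.6)·(2.6) + (2.6)·(2.6) + (-2.4)·(-2.4) + (0.6)·(0.6)) / 4 = 31.2/4 = 7.8
  S[X,Y] = ((-3.4)·(-3.2) + (2.6)·(-2.2) + (2.6)·(2.8) + (-2.4)·(-0.2) + (0.6)·(2.8)) / 4 = 14.6/4 = 3.65
  S[Y,Y] = ((-3.2)·(-3.2) + (-2.2)·(-2.2) + (2.8)·(2.8) + (-0.2)·(-0.2) + (2.8)·(2.8)) / 4 = 30.8/4 = 7.7

S is symmetric (S[j,i] = S[i,j]). Assembling:

S = [[7.8, 3.65],
 [3.65, 7.7]]


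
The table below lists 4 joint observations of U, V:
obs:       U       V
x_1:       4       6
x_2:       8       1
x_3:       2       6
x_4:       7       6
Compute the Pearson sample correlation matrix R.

Step 1 — column means:
  mean(U) = (4 + 8 + 2 + 7) / 4 = 21/4 = 5.25
  mean(V) = (6 + 1 + 6 + 6) / 4 = 19/4 = 4.75

Step 2 — sample variances and covariances s[i,j] = (1/(n-1)) · Σ_k (x_{k,i} - mean_i) · (x_{k,j} - mean_j), with n-1 = 3:
  s[U,U] = ((-1.25)·(-1.25) + (2.75)·(2.75) + (-3.25)·(-3.25) + (1.75)·(1.75)) / 3 = 22.75/3 = 7.5833
  s[U,V] = ((-1.25)·(1.25) + (2.75)·(-3.75) + (-3.25)·(1.25) + (1.75)·(1.25)) / 3 = -13.75/3 = -4.5833
  s[V,V] = ((1.25)·(1.25) + (-3.75)·(-3.75) + (1.25)·(1.25) + (1.25)·(1.25)) / 3 = 18.75/3 = 6.25
  Sample standard deviations s_i = √(s[i,i]):
  s(U) = √(7.5833) = 2.7538
  s(V) = √(6.25) = 2.5

Step 3 — r_{ij} = s_{ij} / (s_i · s_j):
  r[U,U] = 1 (diagonal).
  r[U,V] = -4.5833 / (2.7538 · 2.5) = -4.5833 / 6.8845 = -0.6658
  r[V,V] = 1 (diagonal).

R is symmetric with unit diagonal. Assembling:

R = [[1, -0.6658],
 [-0.6658, 1]]


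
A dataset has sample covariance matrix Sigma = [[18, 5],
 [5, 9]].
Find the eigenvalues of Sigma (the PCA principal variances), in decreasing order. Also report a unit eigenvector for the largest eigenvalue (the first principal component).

Step 1 — characteristic polynomial of 2×2 Sigma:
  det(Sigma - λI) = λ² - trace · λ + det = 0.
  trace = 18 + 9 = 27, det = 18·9 - (5)² = 137.
Step 2 — discriminant:
  Δ = trace² - 4·det = 729 - 548 = 181.
Step 3 — eigenvalues:
  λ = (trace ± √Δ)/2 = (27 ± 13.4536)/2,
  λ_1 = 20.2268,  λ_2 = 6.7732.

Step 4 — unit eigenvector for λ_1: solve (Sigma - λ_1 I)v = 0. First row:
  (18 - 20.2268)·v_x + (5)·v_y = 0, i.e. (-2.2268)·v_x + (5)·v_y = 0,
  so v ∝ (b, λ_1 - a) = (5, 2.2268) = u.
  ||u|| = √((5)² + (2.2268)²) = √(29.9587) ≈ 5.4735,
  v_1 = u/||u|| ≈ (0.9135, 0.4068) (||v_1|| = 1).

λ_1 = 20.2268,  λ_2 = 6.7732;  v_1 ≈ (0.9135, 0.4068)


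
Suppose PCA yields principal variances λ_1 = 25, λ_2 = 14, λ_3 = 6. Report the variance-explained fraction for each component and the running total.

Step 1 — total variance = trace(Sigma) = Σ λ_i = 25 + 14 + 6 = 45.

Step 2 — fraction explained by component i = λ_i / Σ λ:
  PC1: 25/45 = 0.5556
  PC2: 14/45 = 0.3111
  PC3: 6/45 = 0.1333

Step 3 — cumulative fraction after k components = (λ_1 + ... + λ_k) / Σ λ:
  k = 1: 25/45 = 0.5556
  k = 2: (25 + 14)/45 = 39/45 = 0.8667
  k = 3: (25 + 14 + 6)/45 = 45/45 = 1

Summary (fraction, with percent):

explained: PC1 0.5556 (55.56%), PC2 0.3111 (31.11%), PC3 0.1333 (13.33%);  cumulative: 0.5556, 0.8667, 1


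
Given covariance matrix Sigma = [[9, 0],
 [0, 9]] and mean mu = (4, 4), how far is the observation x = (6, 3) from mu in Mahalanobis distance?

Step 1 — centre the observation: (x - mu) = (2, -1).

Step 2 — invert Sigma. det(Sigma) = 9·9 - (0)² = 81.
  Sigma^{-1} = (1/det) · [[d, -b], [-b, a]] = [[0.1111, 0],
 [0, 0.1111]].

Step 3 — form the quadratic (x - mu)^T · Sigma^{-1} · (x - mu):
  Sigma^{-1} · (x - mu) = (0.2222, -0.1111).
  (x - mu)^T · [Sigma^{-1} · (x - mu)] = (2)·(0.2222) + (-1)·(-0.1111) = 0.5556.

Step 4 — take square root: d = √(0.5556) ≈ 0.7454.

d(x, mu) = √(0.5556) ≈ 0.7454


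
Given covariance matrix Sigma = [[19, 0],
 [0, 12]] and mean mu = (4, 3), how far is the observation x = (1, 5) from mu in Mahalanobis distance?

Step 1 — centre the observation: (x - mu) = (-3, 2).

Step 2 — invert Sigma. det(Sigma) = 19·12 - (0)² = 228.
  Sigma^{-1} = (1/det) · [[d, -b], [-b, a]] = [[0.0526, 0],
 [0, 0.0833]].

Step 3 — form the quadratic (x - mu)^T · Sigma^{-1} · (x - mu):
  Sigma^{-1} · (x - mu) = (-0.1579, 0.1667).
  (x - mu)^T · [Sigma^{-1} · (x - mu)] = (-3)·(-0.1579) + (2)·(0.1667) = 0.807.

Step 4 — take square root: d = √(0.807) ≈ 0.8983.

d(x, mu) = √(0.807) ≈ 0.8983


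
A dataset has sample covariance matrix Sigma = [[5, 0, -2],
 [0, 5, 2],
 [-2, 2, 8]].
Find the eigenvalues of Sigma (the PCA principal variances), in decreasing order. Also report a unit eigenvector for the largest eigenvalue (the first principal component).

Step 1 — characteristic polynomial p(λ) = det(λI - Sigma) = λ³ - tr·λ² + c_1·λ - det, where tr = trace, c_1 = sum of the principal 2×2 minors, det = det(Sigma):
  tr = 5 + 5 + 8 = 18,
  c_1 = (5·5 - (0)²) + (5·8 - (-2)²) + (5·8 - (2)²) = 25 + 36 + 36 = 97,
  det = 5·(5·8 - (2)²) - (0)·((0)·8 - (2)·(-2)) + (-2)·((0)·(2) - 5·(-2)) = 5·(36) - (0)·(4) + (-2)·(10) = 160.
  So p(λ) = λ³ - 18λ² + 97λ - 160.
Step 2 — look for an integer root (rational root theorem: any rational root is an integer divisor of 160). Testing λ = 5:
  p(5) = 125 - 450 + 485 - 160 = 0  ✓
  Dividing out (λ - 5): p(λ) = (λ - 5)(λ² - 13λ + 32).
Step 3 — remaining eigenvalues from the quadratic λ² - 13λ + 32 = 0:
  Δ = 13² - 4·32 = 169 - 128 = 41,  λ = (13 ± √41)/2 = (13 ± 6.4031)/2 ≈ 9.7016 or 3.2984.
  Sorted: λ_1 = 9.7016,  λ_2 = 5,  λ_3 = 3.2984  (check: sum = 18 = tr ✓).

Step 4 — unit eigenvector for λ_1 ≈ 9.7016: v spans the null space of (Sigma - λ_1 I), whose rows are
  r_1 = (-4.7016, 0, -2),  r_2 = (0, -4.7016, 2),  r_3 = (-2, 2, -1.7016).
  v is orthogonal to every row, so take v ∝ r_1 × r_2 = ((0)·(2) - (-2)·(-4.7016), (-2)·(0) - (-4.7016)·(2), (-4.7016)·(-4.7016) - (0)·(0)) ≈ (-9.4031, 9.4031, 22.1047).
  Rescale (multiply by -1 so the first nonzero entry is positive): u = (9.4031, -9.4031, -22.1047).
  ||u|| = √((9.4031)² + (-9.4031)² + (-22.1047)²) = √(665.4546) ≈ 25.7964,  v_1 = u/||u|| ≈ (0.3645, -0.3645, -0.8569) (||v_1|| = 1).

λ_1 = 9.7016,  λ_2 = 5,  λ_3 = 3.2984;  v_1 ≈ (0.3645, -0.3645, -0.8569)


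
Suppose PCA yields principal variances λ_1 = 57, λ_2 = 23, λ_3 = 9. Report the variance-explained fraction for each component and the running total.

Step 1 — total variance = trace(Sigma) = Σ λ_i = 57 + 23 + 9 = 89.

Step 2 — fraction explained by component i = λ_i / Σ λ:
  PC1: 57/89 = 0.6404
  PC2: 23/89 = 0.2584
  PC3: 9/89 = 0.1011

Step 3 — cumulative fraction after k components = (λ_1 + ... + λ_k) / Σ λ:
  k = 1: 57/89 = 0.6404
  k = 2: (57 + 23)/89 = 80/89 = 0.8989
  k = 3: (57 + 23 + 9)/89 = 89/89 = 1

Summary (fraction, with percent):

explained: PC1 0.6404 (64.04%), PC2 0.2584 (25.84%), PC3 0.1011 (10.11%);  cumulative: 0.6404, 0.8989, 1


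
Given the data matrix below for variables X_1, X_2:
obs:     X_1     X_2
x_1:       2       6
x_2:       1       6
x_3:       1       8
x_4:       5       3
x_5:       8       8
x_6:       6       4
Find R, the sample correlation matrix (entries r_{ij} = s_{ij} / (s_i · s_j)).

Step 1 — column means:
  mean(X_1) = (2 + 1 + 1 + 5 + 8 + 6) / 6 = 23/6 = 3.8333
  mean(X_2) = (6 + 6 + 8 + 3 + 8 + 4) / 6 = 35/6 = 5.8333

Step 2 — sample variances and covariances s[i,j] = (1/(n-1)) · Σ_k (x_{k,i} - mean_i) · (x_{k,j} - mean_j), with n-1 = 5:
  s[X_1,X_1] = ((-1.8333)·(-1.8333) + (-2.8333)·(-2.8333) + (-2.8333)·(-2.8333) + (1.1667)·(1.1667) + (4.1667)·(4.1667) + (2.1667)·(2.1667)) / 5 = 42.8333/5 = 8.5667
  s[X_1,X_2] = ((-1.8333)·(0.1667) + (-2.8333)·(0.1667) + (-2.8333)·(2.1667) + (1.1667)·(-2.8333) + (4.1667)·(2.1667) + (2.1667)·(-1.8333)) / 5 = -5.1667/5 = -1.0333
  s[X_2,X_2] = ((0.1667)·(0.1667) + (0.1667)·(0.1667) + (2.1667)·(2.1667) + (-2.8333)·(-2.8333) + (2.1667)·(2.1667) + (-1.8333)·(-1.8333)) / 5 = 20.8333/5 = 4.1667
  Sample standard deviations s_i = √(s[i,i]):
  s(X_1) = √(8.5667) = 2.9269
  s(X_2) = √(4.1667) = 2.0412

Step 3 — r_{ij} = s_{ij} / (s_i · s_j):
  r[X_1,X_1] = 1 (diagonal).
  r[X_1,X_2] = -1.0333 / (2.9269 · 2.0412) = -1.0333 / 5.9745 = -0.173
  r[X_2,X_2] = 1 (diagonal).

R is symmetric with unit diagonal. Assembling:

R = [[1, -0.173],
 [-0.173, 1]]


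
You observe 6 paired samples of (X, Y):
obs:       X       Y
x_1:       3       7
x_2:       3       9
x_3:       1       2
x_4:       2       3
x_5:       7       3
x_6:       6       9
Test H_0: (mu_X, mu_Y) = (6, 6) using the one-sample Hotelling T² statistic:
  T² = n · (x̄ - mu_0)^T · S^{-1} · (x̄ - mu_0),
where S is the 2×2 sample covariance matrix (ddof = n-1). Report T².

Step 1 — sample mean vector:
  mean(X) = (3 + 3 + 1 + 2 + 7 + 6) / 6 = 22/6 = 3.6667
  mean(Y) = (7 + 9 + 2 + 3 + 3 + 9) / 6 = 33/6 = 5.5
  x̄ = (3.6667, 5.5),  deviation x̄ - mu_0 = (3.6667, 5.5) - (6, 6) = (-2.3333, -0.5).

Step 2 — sample covariance matrix, S[i,j] = (1/(n-1)) · Σ_k (x_{k,i} - mean_i) · (x_{k,j} - mean_j), divisor n-1 = 5:
  S[X,X] = ((-0.6667)·(-0.6667) + (-0.6667)·(-0.6667) + (-2.6667)·(-2.6667) + (-1.6667)·(-1.6667) + (3.3333)·(3.3333) + (2.3333)·(2.3333)) / 5 = 27.3333/5 = 5.4667
  S[X,Y] = ((-0.6667)·(1.5) + (-0.6667)·(3.5) + (-2.6667)·(-3.5) + (-1.6667)·(-2.5) + (3.3333)·(-2.5) + (2.3333)·(3.5)) / 5 = 10/5 = 2
  S[Y,Y] = ((1.5)·(1.5) + (3.5)·(3.5) + (-3.5)·(-3.5) + (-2.5)·(-2.5) + (-2.5)·(-2.5) + (3.5)·(3.5)) / 5 = 51.5/5 = 10.3
  S = [[5.4667, 2],
 [2, 10.3]].

Step 3 — invert S. det(S) = 5.4667·10.3 - (2)² = 52.3067.
  S^{-1} = (1/det) · [[d, -b], [-b, a]] = [[0.1969, -0.0382],
 [-0.0382, 0.1045]].

Step 4 — quadratic form (x̄ - mu_0)^T · S^{-1} · (x̄ - mu_0):
  S^{-1} · (x̄ - mu_0) = (-0.4404, 0.037),
  (x̄ - mu_0)^T · [...] = (-2.3333)·(-0.4404) + (-0.5)·(0.037) = 1.009.

Step 5 — scale by n: T² = 6 · 1.009 = 6.054.

T² ≈ 6.054
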